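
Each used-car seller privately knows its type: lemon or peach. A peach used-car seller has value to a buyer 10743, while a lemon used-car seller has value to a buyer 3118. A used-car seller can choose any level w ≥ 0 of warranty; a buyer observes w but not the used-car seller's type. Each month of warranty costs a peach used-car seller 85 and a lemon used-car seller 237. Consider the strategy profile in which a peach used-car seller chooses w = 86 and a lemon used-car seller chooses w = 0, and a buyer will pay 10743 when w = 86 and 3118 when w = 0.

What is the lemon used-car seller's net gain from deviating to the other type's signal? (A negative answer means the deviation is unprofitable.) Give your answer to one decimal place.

-12757.0

Playing w = 0 the lemon used-car seller receives 3118.
Deviating to w = 86 brings payment 10743 at cost 237 × 86 = 20382, netting -9639.
Gain from deviating: -9639 − 3118 = -12757.0.
The gain is negative, so the lemon type's incentive-compatibility constraint is satisfied.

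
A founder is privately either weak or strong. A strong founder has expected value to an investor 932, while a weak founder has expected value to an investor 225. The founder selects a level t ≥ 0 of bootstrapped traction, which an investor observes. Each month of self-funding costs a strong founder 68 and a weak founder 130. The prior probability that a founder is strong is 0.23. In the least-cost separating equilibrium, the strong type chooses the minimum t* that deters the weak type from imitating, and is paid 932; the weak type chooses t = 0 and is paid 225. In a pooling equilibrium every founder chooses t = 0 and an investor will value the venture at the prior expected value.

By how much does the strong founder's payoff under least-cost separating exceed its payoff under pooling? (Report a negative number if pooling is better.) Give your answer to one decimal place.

Least-cost separating signal: t* solves 225 = 932 − 130·t*, so t* = (932 − 225)/130 ≈ 5.4385.
Strong type's separating payoff: 932 − 68 × t* = 932 − 68 × (932 − 225)/130 = 932 − 48076/130 ≈ 562.185.
Pooling payoff: 0.23 × 932 + 0.77 × 225 = 387.61.
Difference: 562.185 − 387.61 = 174.575, i.e. 174.6 to one decimal place.
The strong type prefers to separate.

174.6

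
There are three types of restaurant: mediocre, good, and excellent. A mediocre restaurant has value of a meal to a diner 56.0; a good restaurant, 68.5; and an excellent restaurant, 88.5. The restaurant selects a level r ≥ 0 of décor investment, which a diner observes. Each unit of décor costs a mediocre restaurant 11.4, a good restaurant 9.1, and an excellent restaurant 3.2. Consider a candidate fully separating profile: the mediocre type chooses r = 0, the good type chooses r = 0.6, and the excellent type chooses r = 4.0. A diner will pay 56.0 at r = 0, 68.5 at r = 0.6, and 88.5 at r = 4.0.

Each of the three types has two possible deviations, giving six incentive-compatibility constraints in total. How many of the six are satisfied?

Excellent (own payoff 88.5 − 3.2×4.0 = 75.7): to r=0 gives 56.0 → no gain ✓; to r=0.6 gives 68.5 − 3.2×0.6 = 66.58 → no gain ✓.
Good (own payoff 68.5 − 9.1×0.6 = 63.04): to r=0 gives 56.0 → no gain ✓; to r=4.0 gives 88.5 − 9.1×4.0 = 52.1 → no gain ✓.
Mediocre (own payoff 56.0): to r=0.6 gives 68.5 − 11.4×0.6 = 61.66 → profitable ✗; to r=4.0 gives 88.5 − 11.4×4.0 = 42.9 → no gain ✓.
5 of the 6 constraints hold; not an equilibrium.

5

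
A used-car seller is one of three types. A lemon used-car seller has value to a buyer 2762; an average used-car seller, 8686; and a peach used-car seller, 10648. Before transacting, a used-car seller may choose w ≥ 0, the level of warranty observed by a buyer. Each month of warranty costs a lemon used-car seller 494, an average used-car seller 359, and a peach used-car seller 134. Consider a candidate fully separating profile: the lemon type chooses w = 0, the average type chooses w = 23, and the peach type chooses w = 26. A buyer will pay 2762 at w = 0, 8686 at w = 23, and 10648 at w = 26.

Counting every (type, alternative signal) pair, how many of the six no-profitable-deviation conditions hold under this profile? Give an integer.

4

Lemon (own payoff 2762): to w=23 gives 8686 − 494×23 = -2676 → no gain ✓; to w=26 gives 10648 − 494×26 = -2196 → no gain ✓.
Peach (own payoff 10648 − 134×26 = 7164): to w=0 gives 2762 → no gain ✓; to w=23 gives 8686 − 134×23 = 5604 → no gain ✓.
Average (own payoff 8686 − 359×23 = 429): to w=0 gives 2762 → profitable ✗; to w=26 gives 10648 − 359×26 = 1314 → profitable ✗.
4 of the 6 constraints hold; not an equilibrium.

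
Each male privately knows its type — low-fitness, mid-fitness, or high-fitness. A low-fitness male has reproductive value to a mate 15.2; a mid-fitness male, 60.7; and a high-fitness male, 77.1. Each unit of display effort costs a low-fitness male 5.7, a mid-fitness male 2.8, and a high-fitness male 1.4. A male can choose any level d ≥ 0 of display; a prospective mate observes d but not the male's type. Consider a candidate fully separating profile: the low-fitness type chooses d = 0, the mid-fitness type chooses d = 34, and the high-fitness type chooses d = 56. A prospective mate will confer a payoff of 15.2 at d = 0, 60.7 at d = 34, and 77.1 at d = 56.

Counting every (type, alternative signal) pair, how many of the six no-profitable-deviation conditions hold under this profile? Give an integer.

Low-fitness (own payoff 15.2): to d=34 gives 60.7 − 5.7×34 = -133.1 → no gain ✓; to d=56 gives 77.1 − 5.7×56 = -242.1 → no gain ✓.
Mid-fitness (own payoff 60.7 − 2.8×34 = -34.5): to d=0 gives 15.2 → profitable ✗; to d=56 gives 77.1 − 2.8×56 = -79.7 → no gain ✓.
High-fitness (own payoff 77.1 − 1.4×56 = -1.3): to d=0 gives 15.2 → profitable ✗; to d=34 gives 60.7 − 1.4×34 = 13.1 → profitable ✗.
3 of the 6 constraints hold; not an equilibrium.

3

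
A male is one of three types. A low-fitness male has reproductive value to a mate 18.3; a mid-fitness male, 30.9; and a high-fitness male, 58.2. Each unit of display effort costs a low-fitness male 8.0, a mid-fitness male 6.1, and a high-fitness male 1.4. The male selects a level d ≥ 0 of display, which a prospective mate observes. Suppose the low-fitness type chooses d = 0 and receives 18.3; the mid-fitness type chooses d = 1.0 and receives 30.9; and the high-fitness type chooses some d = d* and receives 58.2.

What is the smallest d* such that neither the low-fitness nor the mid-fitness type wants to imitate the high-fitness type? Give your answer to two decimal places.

Low-fitness type (on-path payoff 18.3) won't mimic when 18.3 ≥ 58.2 − 8.0·d*, i.e. d* ≥ 4.99.
Mid-fitness type (on-path payoff 30.9 − 6.1×1.0 = 24.8) won't mimic when 24.8 ≥ 58.2 − 6.1·d*, i.e. d* ≥ 5.48.
Both must hold, so d* = max(4.99, 5.48) = 5.48. The mid-fitness type's constraint binds.

5.48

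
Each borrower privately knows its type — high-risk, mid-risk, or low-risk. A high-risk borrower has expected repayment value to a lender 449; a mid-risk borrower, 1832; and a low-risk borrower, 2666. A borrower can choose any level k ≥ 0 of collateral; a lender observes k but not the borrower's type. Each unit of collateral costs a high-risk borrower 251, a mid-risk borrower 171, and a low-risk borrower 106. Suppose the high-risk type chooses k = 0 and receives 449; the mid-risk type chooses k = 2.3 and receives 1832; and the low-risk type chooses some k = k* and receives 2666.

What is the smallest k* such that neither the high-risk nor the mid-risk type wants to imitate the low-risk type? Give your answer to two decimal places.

Mid-risk type (on-path payoff 1832 − 171×2.3 = 1438.7) won't mimic when 1438.7 ≥ 2666 − 171·k*, i.e. k* ≥ 7.18.
High-risk type (on-path payoff 449) won't mimic when 449 ≥ 2666 − 251·k*, i.e. k* ≥ 8.83.
Both must hold, so k* = max(8.83, 7.18) = 8.83. The high-risk type's constraint binds.

8.83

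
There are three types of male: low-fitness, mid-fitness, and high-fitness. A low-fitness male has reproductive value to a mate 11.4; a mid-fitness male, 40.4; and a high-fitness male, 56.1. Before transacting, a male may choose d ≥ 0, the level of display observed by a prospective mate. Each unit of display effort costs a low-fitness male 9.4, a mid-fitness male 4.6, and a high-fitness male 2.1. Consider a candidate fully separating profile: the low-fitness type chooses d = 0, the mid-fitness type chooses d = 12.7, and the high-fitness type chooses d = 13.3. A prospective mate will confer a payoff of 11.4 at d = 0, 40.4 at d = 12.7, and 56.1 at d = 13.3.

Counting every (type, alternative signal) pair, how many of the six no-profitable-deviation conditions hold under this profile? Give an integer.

Mid-fitness (own payoff 40.4 − 4.6×12.7 = -18.02): to d=0 gives 11.4 → profitable ✗; to d=13.3 gives 56.1 − 4.6×13.3 = -5.08 → profitable ✗.
High-fitness (own payoff 56.1 − 2.1×13.3 = 28.17): to d=0 gives 11.4 → no gain ✓; to d=12.7 gives 40.4 − 2.1×12.7 = 13.73 → no gain ✓.
Low-fitness (own payoff 11.4): to d=12.7 gives 40.4 − 9.4×12.7 = -78.98 → no gain ✓; to d=13.3 gives 56.1 − 9.4×13.3 = -68.92 → no gain ✓.
4 of the 6 constraints hold; not an equilibrium.

4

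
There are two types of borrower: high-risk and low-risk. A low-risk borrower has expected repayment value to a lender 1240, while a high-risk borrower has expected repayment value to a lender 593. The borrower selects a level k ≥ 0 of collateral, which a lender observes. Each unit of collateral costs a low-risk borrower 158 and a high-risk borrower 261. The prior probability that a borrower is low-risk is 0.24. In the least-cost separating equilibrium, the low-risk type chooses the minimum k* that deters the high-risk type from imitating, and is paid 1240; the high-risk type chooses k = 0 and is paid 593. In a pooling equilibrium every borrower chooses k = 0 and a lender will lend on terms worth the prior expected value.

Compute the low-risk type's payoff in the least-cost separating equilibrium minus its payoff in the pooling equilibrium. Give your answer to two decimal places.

Least-cost separating signal: k* solves 593 = 1240 − 261·k*, so k* = (1240 − 593)/261 ≈ 2.4789.
Low-risk type's separating payoff: 1240 − 158 × k* = 1240 − 158 × (1240 − 593)/261 = 1240 − 102226/261 ≈ 848.3295.
Pooling payoff: 0.24 × 1240 + 0.76 × 593 = 748.28.
Difference: 848.3295 − 748.28 = 100.0495, i.e. 100.05 to two decimal places.
The low-risk type prefers to separate.

100.05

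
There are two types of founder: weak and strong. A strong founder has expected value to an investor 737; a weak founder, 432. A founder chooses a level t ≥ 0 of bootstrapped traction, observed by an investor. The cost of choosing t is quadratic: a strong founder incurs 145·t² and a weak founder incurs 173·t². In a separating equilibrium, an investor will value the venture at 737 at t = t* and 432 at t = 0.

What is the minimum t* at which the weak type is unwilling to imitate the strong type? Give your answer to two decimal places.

1.33

The weak type at t = 0 receives 432; imitating at t* yields 737 − 173·t*².
Indifference: 432 = 737 − 173·t*², so t*² = (737 − 432) / 173 ≈ 1.7630.
t* = √1.7630 ≈ 1.33.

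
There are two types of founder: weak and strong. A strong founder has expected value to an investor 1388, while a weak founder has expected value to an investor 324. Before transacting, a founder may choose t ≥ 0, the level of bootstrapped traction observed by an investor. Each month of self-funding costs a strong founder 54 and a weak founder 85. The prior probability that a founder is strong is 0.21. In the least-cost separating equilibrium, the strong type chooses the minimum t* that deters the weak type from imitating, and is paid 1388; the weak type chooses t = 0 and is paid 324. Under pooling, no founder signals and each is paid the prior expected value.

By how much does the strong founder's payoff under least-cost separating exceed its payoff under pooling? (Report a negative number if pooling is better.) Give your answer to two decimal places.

Least-cost separating signal: t* solves 324 = 1388 − 85·t*, so t* = (1388 − 324)/85 ≈ 12.5176.
Strong type's separating payoff: 1388 − 54 × t* = 1388 − 54 × (1388 − 324)/85 = 1388 − 57456/85 ≈ 712.0471.
Pooling payoff: 0.21 × 1388 + 0.79 × 324 = 547.44.
Difference: 712.0471 − 547.44 = 164.6071, i.e. 164.61 to two decimal places.
The strong type prefers to separate.

164.61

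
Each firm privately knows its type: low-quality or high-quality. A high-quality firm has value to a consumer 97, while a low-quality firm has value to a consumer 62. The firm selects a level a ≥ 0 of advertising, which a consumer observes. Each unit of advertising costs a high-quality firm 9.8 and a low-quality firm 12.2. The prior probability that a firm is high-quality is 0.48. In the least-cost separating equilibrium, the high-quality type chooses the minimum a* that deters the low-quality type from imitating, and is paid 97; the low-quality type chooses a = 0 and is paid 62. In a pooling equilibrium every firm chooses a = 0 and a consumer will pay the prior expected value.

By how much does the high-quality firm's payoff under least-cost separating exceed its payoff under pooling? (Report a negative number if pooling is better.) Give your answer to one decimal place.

-9.9

Least-cost separating signal: a* solves 62 = 97 − 12.2·a*, so a* = (97 − 62)/12.2 ≈ 2.8689.
High-quality type's separating payoff: 97 − 9.8 × a* = 97 − 9.8 × (97 − 62)/12.2 = 97 − 343/12.2 ≈ 68.885.
Pooling payoff: 0.48 × 97 + 0.52 × 62 = 78.8.
Difference: 68.885 − 78.8 = -9.915, i.e. -9.9 to one decimal place.
The high-quality type would prefer the pooling outcome.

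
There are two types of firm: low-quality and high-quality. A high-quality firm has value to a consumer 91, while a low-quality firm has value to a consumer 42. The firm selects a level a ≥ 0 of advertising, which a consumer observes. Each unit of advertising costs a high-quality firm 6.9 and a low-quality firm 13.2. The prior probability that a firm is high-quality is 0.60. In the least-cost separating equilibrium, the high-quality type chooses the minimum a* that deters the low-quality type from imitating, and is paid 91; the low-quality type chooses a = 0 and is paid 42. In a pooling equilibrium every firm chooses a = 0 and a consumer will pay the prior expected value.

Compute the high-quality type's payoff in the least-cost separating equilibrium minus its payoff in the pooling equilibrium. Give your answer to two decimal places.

-6.01

Least-cost separating signal: a* solves 42 = 91 − 13.2·a*, so a* = (91 − 42)/13.2 ≈ 3.7121.
High-quality type's separating payoff: 91 − 6.9 × a* = 91 − 6.9 × (91 − 42)/13.2 = 91 − 338.1/13.2 ≈ 65.3864.
Pooling payoff: 0.60 × 91 + 0.40 × 42 = 71.4.
Difference: 65.3864 − 71.4 = -6.0136, i.e. -6.01 to two decimal places.
The high-quality type would prefer the pooling outcome.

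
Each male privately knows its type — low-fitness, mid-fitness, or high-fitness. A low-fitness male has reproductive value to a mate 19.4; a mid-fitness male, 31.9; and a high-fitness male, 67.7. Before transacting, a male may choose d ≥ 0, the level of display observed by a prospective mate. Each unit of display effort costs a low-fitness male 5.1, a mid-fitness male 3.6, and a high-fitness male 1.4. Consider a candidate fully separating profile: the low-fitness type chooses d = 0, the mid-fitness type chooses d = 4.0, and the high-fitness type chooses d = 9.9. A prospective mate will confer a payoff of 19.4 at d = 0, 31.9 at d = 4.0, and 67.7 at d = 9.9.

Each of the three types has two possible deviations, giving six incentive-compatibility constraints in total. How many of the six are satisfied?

4

Mid-fitness (own payoff 31.9 − 3.6×4.0 = 17.5): to d=0 gives 19.4 → profitable ✗; to d=9.9 gives 67.7 − 3.6×9.9 = 32.06 → profitable ✗.
High-fitness (own payoff 67.7 − 1.4×9.9 = 53.84): to d=0 gives 19.4 → no gain ✓; to d=4.0 gives 31.9 − 1.4×4.0 = 26.3 → no gain ✓.
Low-fitness (own payoff 19.4): to d=4.0 gives 31.9 − 5.1×4.0 = 11.5 → no gain ✓; to d=9.9 gives 67.7 − 5.1×9.9 = 17.21 → no gain ✓.
4 of the 6 constraints hold; not an equilibrium.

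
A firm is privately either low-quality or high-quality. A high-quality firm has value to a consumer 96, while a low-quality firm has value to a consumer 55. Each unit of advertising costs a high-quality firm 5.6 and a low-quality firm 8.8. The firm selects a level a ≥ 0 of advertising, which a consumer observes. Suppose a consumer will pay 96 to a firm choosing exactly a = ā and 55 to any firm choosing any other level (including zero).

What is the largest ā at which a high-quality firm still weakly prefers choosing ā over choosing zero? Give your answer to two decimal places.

Choosing ā yields the high-quality type 96 − 5.6·ā; choosing zero yields 55.
The high-quality type is indifferent at 96 − 5.6·ā = 55, i.e. ā = (96 − 55) / 5.6 ≈ 7.32.
For any ā above 7.32 the high-quality type would rather pool at zero, so separation collapses.

7.32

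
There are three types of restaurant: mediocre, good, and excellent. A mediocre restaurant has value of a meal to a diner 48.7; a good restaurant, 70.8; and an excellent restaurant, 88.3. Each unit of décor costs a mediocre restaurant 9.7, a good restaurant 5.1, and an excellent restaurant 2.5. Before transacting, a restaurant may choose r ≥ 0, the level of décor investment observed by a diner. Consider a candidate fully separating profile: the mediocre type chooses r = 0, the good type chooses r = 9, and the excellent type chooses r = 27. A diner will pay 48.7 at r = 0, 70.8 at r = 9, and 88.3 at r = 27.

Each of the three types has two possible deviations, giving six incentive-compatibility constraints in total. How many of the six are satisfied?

3

Mediocre (own payoff 48.7): to r=9 gives 70.8 − 9.7×9 = -16.5 → no gain ✓; to r=27 gives 88.3 − 9.7×27 = -173.6 → no gain ✓.
Good (own payoff 70.8 − 5.1×9 = 24.9): to r=0 gives 48.7 → profitable ✗; to r=27 gives 88.3 − 5.1×27 = -49.4 → no gain ✓.
Excellent (own payoff 88.3 − 2.5×27 = 20.8): to r=0 gives 48.7 → profitable ✗; to r=9 gives 70.8 − 2.5×9 = 48.3 → profitable ✗.
3 of the 6 constraints hold; not an equilibrium.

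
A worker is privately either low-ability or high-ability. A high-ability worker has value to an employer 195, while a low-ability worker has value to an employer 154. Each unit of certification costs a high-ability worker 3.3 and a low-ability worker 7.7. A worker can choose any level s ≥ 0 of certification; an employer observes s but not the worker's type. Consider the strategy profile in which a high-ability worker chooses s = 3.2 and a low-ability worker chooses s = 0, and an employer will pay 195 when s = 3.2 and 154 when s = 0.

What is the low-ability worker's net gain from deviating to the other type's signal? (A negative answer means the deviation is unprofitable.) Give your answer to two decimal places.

Playing s = 0 the low-ability worker receives 154.
Deviating to s = 3.2 brings payment 195 at cost 7.7 × 3.2 = 24.64, netting 170.36.
Gain from deviating: 170.36 − 154 = 16.36.
The gain is positive, so the low-ability type's incentive-compatibility constraint is violated — this profile is not a separating equilibrium.

16.36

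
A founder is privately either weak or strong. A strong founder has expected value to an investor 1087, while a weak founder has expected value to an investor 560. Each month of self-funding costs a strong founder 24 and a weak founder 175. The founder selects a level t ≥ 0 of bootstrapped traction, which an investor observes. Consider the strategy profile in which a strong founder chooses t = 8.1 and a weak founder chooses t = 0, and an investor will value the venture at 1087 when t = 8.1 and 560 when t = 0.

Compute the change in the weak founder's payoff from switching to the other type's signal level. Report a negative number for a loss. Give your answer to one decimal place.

Playing t = 0 the weak founder receives 560.
Deviating to t = 8.1 brings payment 1087 at cost 175 × 8.1 = 1417.5, netting -330.5.
Gain from deviating: -330.5 − 560 = -890.5.
The gain is negative, so the weak type's incentive-compatibility constraint is satisfied.

-890.5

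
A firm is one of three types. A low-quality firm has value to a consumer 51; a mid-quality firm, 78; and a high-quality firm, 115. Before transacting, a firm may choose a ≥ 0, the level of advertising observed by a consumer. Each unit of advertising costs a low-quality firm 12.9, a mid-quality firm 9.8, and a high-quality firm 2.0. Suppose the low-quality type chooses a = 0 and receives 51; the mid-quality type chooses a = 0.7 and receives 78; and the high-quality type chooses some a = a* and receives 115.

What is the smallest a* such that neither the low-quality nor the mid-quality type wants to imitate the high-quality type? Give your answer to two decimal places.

4.96

Mid-quality type (on-path payoff 78 − 9.8×0.7 = 71.14) won't mimic when 71.14 ≥ 115 − 9.8·a*, i.e. a* ≥ 4.48.
Low-quality type (on-path payoff 51) won't mimic when 51 ≥ 115 − 12.9·a*, i.e. a* ≥ 4.96.
Both must hold, so a* = max(4.96, 4.48) = 4.96. The low-quality type's constraint binds.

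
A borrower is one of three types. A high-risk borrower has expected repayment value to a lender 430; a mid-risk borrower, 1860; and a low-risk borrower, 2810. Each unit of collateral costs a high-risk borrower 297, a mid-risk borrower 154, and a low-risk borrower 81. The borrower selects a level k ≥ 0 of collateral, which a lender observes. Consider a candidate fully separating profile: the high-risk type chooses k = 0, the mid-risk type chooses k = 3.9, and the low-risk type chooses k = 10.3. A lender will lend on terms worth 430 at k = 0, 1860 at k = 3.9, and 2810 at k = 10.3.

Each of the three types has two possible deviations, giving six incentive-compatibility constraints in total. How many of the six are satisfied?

Low-risk (own payoff 2810 − 81×10.3 = 1975.7): to k=0 gives 430 → no gain ✓; to k=3.9 gives 1860 − 81×3.9 = 1544.1 → no gain ✓.
Mid-risk (own payoff 1860 − 154×3.9 = 1259.4): to k=0 gives 430 → no gain ✓; to k=10.3 gives 2810 − 154×10.3 = 1223.8 → no gain ✓.
High-risk (own payoff 430): to k=3.9 gives 1860 − 297×3.9 = 701.7 → profitable ✗; to k=10.3 gives 2810 − 297×10.3 = -249.1 → no gain ✓.
5 of the 6 constraints hold; not an equilibrium.

5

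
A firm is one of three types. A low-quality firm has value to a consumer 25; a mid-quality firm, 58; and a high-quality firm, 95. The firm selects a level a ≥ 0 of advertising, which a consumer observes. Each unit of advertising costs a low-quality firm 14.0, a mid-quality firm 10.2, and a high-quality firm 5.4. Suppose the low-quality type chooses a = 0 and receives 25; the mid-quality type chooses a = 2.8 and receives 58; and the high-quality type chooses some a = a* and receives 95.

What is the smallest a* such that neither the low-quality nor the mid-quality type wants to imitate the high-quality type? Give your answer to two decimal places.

6.43

Low-quality type (on-path payoff 25) won't mimic when 25 ≥ 95 − 14.0·a*, i.e. a* ≥ 5.00.
Mid-quality type (on-path payoff 58 − 10.2×2.8 = 29.44) won't mimic when 29.44 ≥ 95 − 10.2·a*, i.e. a* ≥ 6.43.
Both must hold, so a* = max(5.00, 6.43) = 6.43. The mid-quality type's constraint binds.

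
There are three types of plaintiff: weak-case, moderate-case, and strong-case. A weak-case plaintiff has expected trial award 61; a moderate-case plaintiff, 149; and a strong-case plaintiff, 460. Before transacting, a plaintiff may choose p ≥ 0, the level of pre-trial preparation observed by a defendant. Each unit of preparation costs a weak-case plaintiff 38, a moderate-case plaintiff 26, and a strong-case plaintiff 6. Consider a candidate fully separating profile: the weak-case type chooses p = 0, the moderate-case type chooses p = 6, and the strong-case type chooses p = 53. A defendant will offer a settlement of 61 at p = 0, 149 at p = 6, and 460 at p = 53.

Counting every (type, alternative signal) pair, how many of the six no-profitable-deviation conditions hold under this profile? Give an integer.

5

Strong-case (own payoff 460 − 6×53 = 142): to p=0 gives 61 → no gain ✓; to p=6 gives 149 − 6×6 = 113 → no gain ✓.
Moderate-case (own payoff 149 − 26×6 = -7): to p=0 gives 61 → profitable ✗; to p=53 gives 460 − 26×53 = -918 → no gain ✓.
Weak-case (own payoff 61): to p=6 gives 149 − 38×6 = -79 → no gain ✓; to p=53 gives 460 − 38×53 = -1554 → no gain ✓.
5 of the 6 constraints hold; not an equilibrium.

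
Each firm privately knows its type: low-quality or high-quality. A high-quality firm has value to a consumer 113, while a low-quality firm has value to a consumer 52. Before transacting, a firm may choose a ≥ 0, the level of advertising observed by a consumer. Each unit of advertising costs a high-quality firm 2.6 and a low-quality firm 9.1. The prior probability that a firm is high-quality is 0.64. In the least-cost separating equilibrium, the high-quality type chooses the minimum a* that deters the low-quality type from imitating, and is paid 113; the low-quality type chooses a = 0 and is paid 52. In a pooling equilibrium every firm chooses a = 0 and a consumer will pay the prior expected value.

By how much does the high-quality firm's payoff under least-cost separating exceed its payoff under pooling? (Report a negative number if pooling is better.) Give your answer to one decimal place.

Least-cost separating signal: a* solves 52 = 113 − 9.1·a*, so a* = (113 − 52)/9.1 ≈ 6.7033.
High-quality type's separating payoff: 113 − 2.6 × a* = 113 − 2.6 × (113 − 52)/9.1 = 113 − 158.6/9.1 ≈ 95.571.
Pooling payoff: 0.64 × 113 + 0.36 × 52 = 91.04.
Difference: 95.571 − 91.04 = 4.531, i.e. 4.5 to one decimal place.
The high-quality type prefers to separate.

4.5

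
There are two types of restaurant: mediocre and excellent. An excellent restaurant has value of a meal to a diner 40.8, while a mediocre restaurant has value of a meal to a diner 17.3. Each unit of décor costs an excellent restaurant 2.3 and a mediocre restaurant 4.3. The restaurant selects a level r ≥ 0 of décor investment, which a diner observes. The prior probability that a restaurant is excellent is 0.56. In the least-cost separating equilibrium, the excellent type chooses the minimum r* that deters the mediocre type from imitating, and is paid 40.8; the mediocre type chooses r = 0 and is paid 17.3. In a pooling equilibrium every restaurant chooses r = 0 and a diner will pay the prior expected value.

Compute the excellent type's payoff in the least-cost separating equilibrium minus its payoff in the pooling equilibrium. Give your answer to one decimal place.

-2.2

Least-cost separating signal: r* solves 17.3 = 40.8 − 4.3·r*, so r* = (40.8 − 17.3)/4.3 ≈ 5.4651.
Excellent type's separating payoff: 40.8 − 2.3 × r* = 40.8 − 2.3 × (40.8 − 17.3)/4.3 = 40.8 − 54.05/4.3 ≈ 28.230.
Pooling payoff: 0.56 × 40.8 + 0.44 × 17.3 = 30.46.
Difference: 28.230 − 30.46 = -2.23, i.e. -2.2 to one decimal place.
The excellent type would prefer the pooling outcome.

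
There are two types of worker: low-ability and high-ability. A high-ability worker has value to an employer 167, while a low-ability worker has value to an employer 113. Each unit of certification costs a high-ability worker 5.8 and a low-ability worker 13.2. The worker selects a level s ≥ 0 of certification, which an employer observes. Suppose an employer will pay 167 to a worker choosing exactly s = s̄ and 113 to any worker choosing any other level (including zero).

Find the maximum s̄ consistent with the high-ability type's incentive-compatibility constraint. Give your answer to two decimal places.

9.31

Choosing s̄ yields the high-ability type 167 − 5.8·s̄; choosing zero yields 113.
The high-ability type is indifferent at 167 − 5.8·s̄ = 113, i.e. s̄ = (167 − 113) / 5.8 ≈ 9.31.
For any s̄ above 9.31 the high-ability type would rather pool at zero, so separation collapses.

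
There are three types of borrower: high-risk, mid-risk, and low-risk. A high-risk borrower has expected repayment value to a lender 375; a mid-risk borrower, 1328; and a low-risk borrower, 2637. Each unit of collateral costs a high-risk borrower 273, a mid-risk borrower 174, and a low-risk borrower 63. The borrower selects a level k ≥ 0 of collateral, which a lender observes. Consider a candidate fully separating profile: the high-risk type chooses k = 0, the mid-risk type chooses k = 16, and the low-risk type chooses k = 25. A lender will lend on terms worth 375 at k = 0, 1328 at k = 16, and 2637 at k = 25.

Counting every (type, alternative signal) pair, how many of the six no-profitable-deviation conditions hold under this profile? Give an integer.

Mid-risk (own payoff 1328 − 174×16 = -1456): to k=0 gives 375 → profitable ✗; to k=25 gives 2637 − 174×25 = -1713 → no gain ✓.
Low-risk (own payoff 2637 − 63×25 = 1062): to k=0 gives 375 → no gain ✓; to k=16 gives 1328 − 63×16 = 320 → no gain ✓.
High-risk (own payoff 375): to k=16 gives 1328 − 273×16 = -3040 → no gain ✓; to k=25 gives 2637 − 273×25 = -4188 → no gain ✓.
5 of the 6 constraints hold; not an equilibrium.

5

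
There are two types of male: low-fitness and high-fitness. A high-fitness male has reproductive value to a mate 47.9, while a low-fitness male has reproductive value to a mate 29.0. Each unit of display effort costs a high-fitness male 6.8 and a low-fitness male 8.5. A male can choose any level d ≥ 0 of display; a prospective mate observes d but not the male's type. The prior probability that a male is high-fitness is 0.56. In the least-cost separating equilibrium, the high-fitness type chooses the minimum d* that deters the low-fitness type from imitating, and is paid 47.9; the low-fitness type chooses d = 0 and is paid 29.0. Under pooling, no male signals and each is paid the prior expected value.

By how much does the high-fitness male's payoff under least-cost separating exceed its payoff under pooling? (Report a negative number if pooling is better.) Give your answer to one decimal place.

-6.8

Least-cost separating signal: d* solves 29.0 = 47.9 − 8.5·d*, so d* = (47.9 − 29.0)/8.5 ≈ 2.2235.
High-fitness type's separating payoff: 47.9 − 6.8 × d* = 47.9 − 6.8 × (47.9 − 29.0)/8.5 = 47.9 − 128.52/8.5 = 32.78.
Pooling payoff: 0.56 × 47.9 + 0.44 × 29.0 = 39.584.
Difference: 32.78 − 39.584 = -6.804, i.e. -6.8 to one decimal place.
The high-fitness type would prefer the pooling outcome.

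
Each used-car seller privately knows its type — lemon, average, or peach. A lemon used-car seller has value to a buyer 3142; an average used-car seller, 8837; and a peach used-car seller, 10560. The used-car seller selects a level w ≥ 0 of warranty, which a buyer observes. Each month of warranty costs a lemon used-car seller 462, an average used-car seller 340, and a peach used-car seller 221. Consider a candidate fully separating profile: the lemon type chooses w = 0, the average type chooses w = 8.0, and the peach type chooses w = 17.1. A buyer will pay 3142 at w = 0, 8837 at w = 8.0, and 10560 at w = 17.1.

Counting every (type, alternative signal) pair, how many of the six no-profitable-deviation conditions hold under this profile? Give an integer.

Average (own payoff 8837 − 340×8.0 = 6117): to w=0 gives 3142 → no gain ✓; to w=17.1 gives 10560 − 340×17.1 = 4746 → no gain ✓.
Lemon (own payoff 3142): to w=8.0 gives 8837 − 462×8.0 = 5141 → profitable ✗; to w=17.1 gives 10560 − 462×17.1 = 2659.8 → no gain ✓.
Peach (own payoff 10560 − 221×17.1 = 6780.9): to w=0 gives 3142 → no gain ✓; to w=8.0 gives 8837 − 221×8.0 = 7069 → profitable ✗.
4 of the 6 constraints hold; not an equilibrium.

4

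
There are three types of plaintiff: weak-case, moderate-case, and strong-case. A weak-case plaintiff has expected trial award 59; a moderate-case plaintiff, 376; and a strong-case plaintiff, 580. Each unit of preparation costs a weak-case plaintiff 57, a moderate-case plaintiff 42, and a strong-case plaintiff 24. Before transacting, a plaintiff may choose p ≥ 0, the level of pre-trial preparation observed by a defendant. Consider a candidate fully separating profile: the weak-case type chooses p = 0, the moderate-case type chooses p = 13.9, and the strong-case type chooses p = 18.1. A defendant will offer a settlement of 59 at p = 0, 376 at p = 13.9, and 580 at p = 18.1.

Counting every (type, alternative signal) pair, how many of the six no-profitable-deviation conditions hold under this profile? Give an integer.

4

Strong-case (own payoff 580 − 24×18.1 = 145.6): to p=0 gives 59 → no gain ✓; to p=13.9 gives 376 − 24×13.9 = 42.4 → no gain ✓.
Moderate-case (own payoff 376 − 42×13.9 = -207.8): to p=0 gives 59 → profitable ✗; to p=18.1 gives 580 − 42×18.1 = -180.2 → profitable ✗.
Weak-case (own payoff 59): to p=13.9 gives 376 − 57×13.9 = -416.3 → no gain ✓; to p=18.1 gives 580 − 57×18.1 = -451.7 → no gain ✓.
4 of the 6 constraints hold; not an equilibrium.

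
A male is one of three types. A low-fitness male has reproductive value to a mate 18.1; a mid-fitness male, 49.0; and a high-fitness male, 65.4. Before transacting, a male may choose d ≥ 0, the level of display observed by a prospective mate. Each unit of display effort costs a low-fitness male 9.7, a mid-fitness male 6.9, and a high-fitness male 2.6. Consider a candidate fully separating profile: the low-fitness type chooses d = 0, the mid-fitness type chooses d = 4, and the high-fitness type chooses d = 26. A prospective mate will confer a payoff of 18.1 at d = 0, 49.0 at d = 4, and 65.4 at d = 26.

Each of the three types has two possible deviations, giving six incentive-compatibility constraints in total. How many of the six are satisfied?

4

Mid-fitness (own payoff 49.0 − 6.9×4 = 21.4): to d=0 gives 18.1 → no gain ✓; to d=26 gives 65.4 − 6.9×26 = -114 → no gain ✓.
High-fitness (own payoff 65.4 − 2.6×26 = -2.2): to d=0 gives 18.1 → profitable ✗; to d=4 gives 49.0 − 2.6×4 = 38.6 → profitable ✗.
Low-fitness (own payoff 18.1): to d=4 gives 49.0 − 9.7×4 = 10.2 → no gain ✓; to d=26 gives 65.4 − 9.7×26 = -186.8 → no gain ✓.
4 of the 6 constraints hold; not an equilibrium.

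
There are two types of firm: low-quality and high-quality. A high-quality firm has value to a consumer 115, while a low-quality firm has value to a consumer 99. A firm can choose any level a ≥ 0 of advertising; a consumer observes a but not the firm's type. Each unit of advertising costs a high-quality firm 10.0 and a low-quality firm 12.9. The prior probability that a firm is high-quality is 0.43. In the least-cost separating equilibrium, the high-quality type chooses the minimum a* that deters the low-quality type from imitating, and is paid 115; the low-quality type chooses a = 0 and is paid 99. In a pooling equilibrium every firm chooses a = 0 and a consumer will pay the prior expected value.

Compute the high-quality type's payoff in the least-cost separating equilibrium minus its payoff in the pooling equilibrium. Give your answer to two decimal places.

-3.28

Least-cost separating signal: a* solves 99 = 115 − 12.9·a*, so a* = (115 − 99)/12.9 ≈ 1.2403.
High-quality type's separating payoff: 115 − 10.0 × a* = 115 − 10.0 × (115 − 99)/12.9 = 115 − 160/12.9 ≈ 102.5969.
Pooling payoff: 0.43 × 115 + 0.57 × 99 = 105.88.
Difference: 102.5969 − 105.88 = -3.2831, i.e. -3.28 to two decimal places.
The high-quality type would prefer the pooling outcome.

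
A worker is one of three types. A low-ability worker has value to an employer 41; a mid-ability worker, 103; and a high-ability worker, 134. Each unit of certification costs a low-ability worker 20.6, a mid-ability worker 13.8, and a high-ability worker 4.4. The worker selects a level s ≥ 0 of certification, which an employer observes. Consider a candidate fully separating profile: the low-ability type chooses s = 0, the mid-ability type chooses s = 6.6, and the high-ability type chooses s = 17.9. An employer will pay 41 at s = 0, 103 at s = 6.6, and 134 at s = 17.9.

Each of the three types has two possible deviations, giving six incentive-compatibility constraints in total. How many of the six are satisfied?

Mid-ability (own payoff 103 − 13.8×6.6 = 11.92): to s=0 gives 41 → profitable ✗; to s=17.9 gives 134 − 13.8×17.9 = -113.02 → no gain ✓.
High-ability (own payoff 134 − 4.4×17.9 = 55.24): to s=0 gives 41 → no gain ✓; to s=6.6 gives 103 − 4.4×6.6 = 73.96 → profitable ✗.
Low-ability (own payoff 41): to s=6.6 gives 103 − 20.6×6.6 = -32.96 → no gain ✓; to s=17.9 gives 134 − 20.6×17.9 = -234.74 → no gain ✓.
4 of the 6 constraints hold; not an equilibrium.

4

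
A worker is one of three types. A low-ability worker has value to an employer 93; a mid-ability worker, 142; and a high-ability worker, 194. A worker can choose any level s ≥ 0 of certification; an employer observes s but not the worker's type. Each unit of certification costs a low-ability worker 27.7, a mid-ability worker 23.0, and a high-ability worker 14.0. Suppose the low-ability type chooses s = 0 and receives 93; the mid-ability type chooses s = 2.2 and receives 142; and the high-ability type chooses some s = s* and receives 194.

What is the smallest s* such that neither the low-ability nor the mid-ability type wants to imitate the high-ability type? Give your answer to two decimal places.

Mid-ability type (on-path payoff 142 − 23.0×2.2 = 91.4) won't mimic when 91.4 ≥ 194 − 23.0·s*, i.e. s* ≥ 4.46.
Low-ability type (on-path payoff 93) won't mimic when 93 ≥ 194 − 27.7·s*, i.e. s* ≥ 3.65.
Both must hold, so s* = max(3.65, 4.46) = 4.46. The mid-ability type's constraint binds.

4.46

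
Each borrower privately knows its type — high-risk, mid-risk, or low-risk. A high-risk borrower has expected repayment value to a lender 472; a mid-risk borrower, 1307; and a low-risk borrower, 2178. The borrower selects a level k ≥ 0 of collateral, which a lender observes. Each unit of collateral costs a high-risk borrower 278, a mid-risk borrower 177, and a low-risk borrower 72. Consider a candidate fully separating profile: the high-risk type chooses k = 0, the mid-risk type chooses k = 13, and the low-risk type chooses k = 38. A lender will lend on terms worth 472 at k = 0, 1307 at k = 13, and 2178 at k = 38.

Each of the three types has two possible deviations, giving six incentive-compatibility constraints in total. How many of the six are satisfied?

Mid-risk (own payoff 1307 − 177×13 = -994): to k=0 gives 472 → profitable ✗; to k=38 gives 2178 − 177×38 = -4548 → no gain ✓.
High-risk (own payoff 472): to k=13 gives 1307 − 278×13 = -2307 → no gain ✓; to k=38 gives 2178 − 278×38 = -8386 → no gain ✓.
Low-risk (own payoff 2178 − 72×38 = -558): to k=0 gives 472 → profitable ✗; to k=13 gives 1307 − 72×13 = 371 → profitable ✗.
3 of the 6 constraints hold; not an equilibrium.

3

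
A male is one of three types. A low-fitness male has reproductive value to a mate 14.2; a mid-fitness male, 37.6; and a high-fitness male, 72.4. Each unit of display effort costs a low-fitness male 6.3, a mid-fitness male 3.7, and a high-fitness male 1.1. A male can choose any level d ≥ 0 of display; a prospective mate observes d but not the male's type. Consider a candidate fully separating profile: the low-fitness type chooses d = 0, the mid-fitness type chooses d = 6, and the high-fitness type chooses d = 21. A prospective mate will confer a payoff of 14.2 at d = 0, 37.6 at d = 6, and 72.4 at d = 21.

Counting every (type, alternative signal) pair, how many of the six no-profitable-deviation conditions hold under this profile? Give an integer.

Low-fitness (own payoff 14.2): to d=6 gives 37.6 − 6.3×6 = -0.2 → no gain ✓; to d=21 gives 72.4 − 6.3×21 = -59.9 → no gain ✓.
High-fitness (own payoff 72.4 − 1.1×21 = 49.3): to d=0 gives 14.2 → no gain ✓; to d=6 gives 37.6 − 1.1×6 = 31 → no gain ✓.
Mid-fitness (own payoff 37.6 − 3.7×6 = 15.4): to d=0 gives 14.2 → no gain ✓; to d=21 gives 72.4 − 3.7×21 = -5.3 → no gain ✓.
6 of the 6 constraints hold; this profile is a separating equilibrium.

6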